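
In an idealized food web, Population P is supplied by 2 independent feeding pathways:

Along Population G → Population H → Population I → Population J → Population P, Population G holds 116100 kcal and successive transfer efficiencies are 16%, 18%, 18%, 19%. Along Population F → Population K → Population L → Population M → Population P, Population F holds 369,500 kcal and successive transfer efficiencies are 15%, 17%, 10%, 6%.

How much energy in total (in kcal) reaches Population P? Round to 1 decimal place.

Via Population G: 116100 × 0.16 × 0.18 × 0.18 × 0.19 = 114.353856 kcal
Via Population F: 369500 × 0.15 × 0.17 × 0.1 × 0.06 = 56.5335 kcal
Total at Population P: 114.353856 + 56.5335 = 170.887356 kcal

170.9 kcal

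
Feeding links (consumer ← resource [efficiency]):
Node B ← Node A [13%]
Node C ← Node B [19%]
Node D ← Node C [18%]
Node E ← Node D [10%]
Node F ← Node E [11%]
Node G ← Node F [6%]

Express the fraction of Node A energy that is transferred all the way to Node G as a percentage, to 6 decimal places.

0.000293%

Product of link efficiencies: 0.13 × 0.19 × 0.18 × 0.1 × 0.11 × 0.06 = 0.00000293436
As a percentage: 0.00000293436 × 100 = 0.000293%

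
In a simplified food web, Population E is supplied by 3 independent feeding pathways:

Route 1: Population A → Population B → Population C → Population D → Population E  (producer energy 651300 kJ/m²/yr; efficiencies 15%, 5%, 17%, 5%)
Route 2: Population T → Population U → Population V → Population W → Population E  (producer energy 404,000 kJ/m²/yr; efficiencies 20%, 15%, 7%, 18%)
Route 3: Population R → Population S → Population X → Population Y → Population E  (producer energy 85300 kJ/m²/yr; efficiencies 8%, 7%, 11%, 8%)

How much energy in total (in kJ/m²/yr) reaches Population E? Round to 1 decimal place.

Route 1: 651300 × 0.15 × 0.05 × 0.17 × 0.05 = 41.520375 kJ/m²/yr
Route 2: 404000 × 0.2 × 0.15 × 0.07 × 0.18 = 152.712 kJ/m²/yr
Route 3: 85300 × 0.08 × 0.07 × 0.11 × 0.08 = 4.203584 kJ/m²/yr
Total at Population E: 41.520375 + 152.712 + 4.203584 = 198.435959 kJ/m²/yr

198.4 kJ/m²/yr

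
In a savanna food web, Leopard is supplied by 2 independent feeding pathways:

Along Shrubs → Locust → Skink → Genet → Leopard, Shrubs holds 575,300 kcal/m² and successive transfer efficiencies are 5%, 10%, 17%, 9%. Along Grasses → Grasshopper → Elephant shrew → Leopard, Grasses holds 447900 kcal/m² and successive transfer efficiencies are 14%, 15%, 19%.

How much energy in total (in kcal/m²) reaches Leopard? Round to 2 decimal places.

1831.13 kcal/m²

Via Shrubs: 575300 × 0.05 × 0.1 × 0.17 × 0.09 = 44.01045 kcal/m²
Via Grasses: 447900 × 0.14 × 0.15 × 0.19 = 1787.121 kcal/m²
Total at Leopard: 44.01045 + 1787.121 = 1831.13145 kcal/m²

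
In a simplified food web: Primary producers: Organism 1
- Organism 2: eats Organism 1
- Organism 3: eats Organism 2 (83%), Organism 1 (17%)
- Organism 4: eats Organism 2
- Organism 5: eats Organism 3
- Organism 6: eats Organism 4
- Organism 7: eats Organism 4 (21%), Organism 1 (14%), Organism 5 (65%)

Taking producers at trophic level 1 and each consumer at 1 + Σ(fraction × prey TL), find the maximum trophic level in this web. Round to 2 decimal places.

4.26

Organism 2: 1 + 1 = 2
Organism 3: 1 + (0.83×2 + 0.17×1) = 2.83
Organism 4: 1 + 2 = 3
Organism 5: 1 + 2.83 = 3.83
Organism 6: 1 + 3 = 4
Organism 7: 1 + (0.21×3 + 0.14×1 + 0.65×3.83) = 4.2595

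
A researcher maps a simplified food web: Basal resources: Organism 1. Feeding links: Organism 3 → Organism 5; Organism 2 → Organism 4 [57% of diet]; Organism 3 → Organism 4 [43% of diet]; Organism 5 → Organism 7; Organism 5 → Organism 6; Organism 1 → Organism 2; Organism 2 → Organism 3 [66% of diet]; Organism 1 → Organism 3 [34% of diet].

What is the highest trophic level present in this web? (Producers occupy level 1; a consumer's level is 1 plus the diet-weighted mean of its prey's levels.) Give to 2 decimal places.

Organism 2: 1 + 1 = 2
Organism 3: 1 + (0.34×1 + 0.66×2) = 2.66
Organism 4: 1 + (0.43×2.66 + 0.57×2) = 3.2838
Organism 5: 1 + 2.66 = 3.66
Organism 6: 1 + 3.66 = 4.66
Organism 7: 1 + 3.66 = 4.66

4.66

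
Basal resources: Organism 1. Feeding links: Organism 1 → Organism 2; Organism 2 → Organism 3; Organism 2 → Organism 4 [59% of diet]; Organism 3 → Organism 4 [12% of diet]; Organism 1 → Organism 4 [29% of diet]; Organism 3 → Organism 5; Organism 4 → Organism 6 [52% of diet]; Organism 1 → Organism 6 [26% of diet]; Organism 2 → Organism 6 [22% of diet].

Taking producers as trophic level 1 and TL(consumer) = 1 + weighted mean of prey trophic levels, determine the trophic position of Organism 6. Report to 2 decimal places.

3.17

Organism 2: 1 + 1 = 2
Organism 3: 1 + 2 = 3
Organism 4: 1 + (0.59×2 + 0.12×3 + 0.29×1) = 2.83
Organism 5: 1 + 3 = 4
Organism 6: 1 + (0.52×2.83 + 0.26×1 + 0.22×2) = 3.1716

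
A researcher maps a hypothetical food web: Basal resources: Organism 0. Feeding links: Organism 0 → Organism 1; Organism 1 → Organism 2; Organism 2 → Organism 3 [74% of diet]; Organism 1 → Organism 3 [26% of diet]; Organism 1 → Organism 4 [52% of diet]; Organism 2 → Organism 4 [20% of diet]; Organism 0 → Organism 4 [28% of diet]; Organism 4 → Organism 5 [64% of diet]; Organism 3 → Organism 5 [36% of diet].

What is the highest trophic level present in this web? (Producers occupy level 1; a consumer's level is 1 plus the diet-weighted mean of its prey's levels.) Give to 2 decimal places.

4.22

Organism 1: 1 + 1 = 2
Organism 2: 1 + 2 = 3
Organism 3: 1 + (0.74×3 + 0.26×2) = 3.74
Organism 4: 1 + (0.52×2 + 0.2×3 + 0.28×1) = 2.92
Organism 5: 1 + (0.64×2.92 + 0.36×3.74) = 4.2152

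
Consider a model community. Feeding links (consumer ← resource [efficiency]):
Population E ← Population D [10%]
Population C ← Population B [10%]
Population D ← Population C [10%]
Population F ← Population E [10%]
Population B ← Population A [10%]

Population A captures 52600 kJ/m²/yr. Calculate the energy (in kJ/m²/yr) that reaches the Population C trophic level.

Population B: 52600 × 0.1 = 5260 kJ/m²/yr
Population C: 5260 × 0.1 = 526 kJ/m²/yr

526 kJ/m²/yr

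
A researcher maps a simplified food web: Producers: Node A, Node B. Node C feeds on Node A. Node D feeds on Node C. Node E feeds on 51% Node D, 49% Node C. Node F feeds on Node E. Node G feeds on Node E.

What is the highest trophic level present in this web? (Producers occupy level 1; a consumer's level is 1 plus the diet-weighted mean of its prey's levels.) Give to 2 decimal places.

Node C: 1 + 1 = 2
Node D: 1 + 2 = 3
Node E: 1 + (0.51×3 + 0.49×2) = 3.51
Node F: 1 + 3.51 = 4.51
Node G: 1 + 3.51 = 4.51

4.51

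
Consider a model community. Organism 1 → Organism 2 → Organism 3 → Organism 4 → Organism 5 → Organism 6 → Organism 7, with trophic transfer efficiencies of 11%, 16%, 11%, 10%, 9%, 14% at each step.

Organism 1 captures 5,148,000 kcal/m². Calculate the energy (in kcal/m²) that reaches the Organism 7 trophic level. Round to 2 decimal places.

12.56 kcal/m²

Organism 2: 5148000 × 0.11 = 566280 kcal/m²
Organism 3: 566280 × 0.16 = 90604.8 kcal/m²
Organism 4: 90604.8 × 0.11 = 9966.528 kcal/m²
Organism 5: 9966.528 × 0.1 = 996.6528 kcal/m²
Organism 6: 996.6528 × 0.09 = 89.698752 kcal/m²
Organism 7: 89.698752 × 0.14 = 12.55782528 kcal/m²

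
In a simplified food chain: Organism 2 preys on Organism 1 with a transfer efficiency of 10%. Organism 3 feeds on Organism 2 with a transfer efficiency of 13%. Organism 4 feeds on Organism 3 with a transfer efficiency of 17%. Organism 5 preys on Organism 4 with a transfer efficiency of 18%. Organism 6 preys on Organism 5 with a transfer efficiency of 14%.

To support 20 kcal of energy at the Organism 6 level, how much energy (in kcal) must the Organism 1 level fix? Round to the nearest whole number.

Cumulative transfer efficiency: 0.1 × 0.13 × 0.17 × 0.18 × 0.14 = 0.000055692
Organism 1 energy = 20 / 0.000055692 = 359118 kcal

359118 kcal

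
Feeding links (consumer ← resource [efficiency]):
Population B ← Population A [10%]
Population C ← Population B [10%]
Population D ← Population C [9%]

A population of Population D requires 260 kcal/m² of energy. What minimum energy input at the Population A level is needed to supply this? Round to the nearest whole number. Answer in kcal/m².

288889 kcal/m²

Cumulative transfer efficiency: 0.1 × 0.1 × 0.09 = 0.0009
Population A energy = 260 / 0.0009 = 288889 kcal/m²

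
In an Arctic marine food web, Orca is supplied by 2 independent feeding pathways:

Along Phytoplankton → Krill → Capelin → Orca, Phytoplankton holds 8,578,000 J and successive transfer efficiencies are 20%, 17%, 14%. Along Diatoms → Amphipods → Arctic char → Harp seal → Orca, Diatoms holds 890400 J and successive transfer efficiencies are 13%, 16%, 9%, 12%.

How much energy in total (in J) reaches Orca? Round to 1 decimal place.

41031.3 J

Via Phytoplankton: 8578000 × 0.2 × 0.17 × 0.14 = 40831.28 J
Via Diatoms: 890400 × 0.13 × 0.16 × 0.09 × 0.12 = 200.019456 J
Total at Orca: 40831.28 + 200.019456 = 41031.299456 J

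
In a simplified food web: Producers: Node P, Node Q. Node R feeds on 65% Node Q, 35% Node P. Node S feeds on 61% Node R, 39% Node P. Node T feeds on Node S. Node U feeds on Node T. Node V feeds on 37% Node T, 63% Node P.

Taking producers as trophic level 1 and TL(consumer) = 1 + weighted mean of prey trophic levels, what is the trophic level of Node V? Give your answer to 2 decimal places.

Node R: 1 + (0.65×1 + 0.35×1) = 2
Node S: 1 + (0.61×2 + 0.39×1) = 2.61
Node T: 1 + 2.61 = 3.61
Node U: 1 + 3.61 = 4.61
Node V: 1 + (0.37×3.61 + 0.63×1) = 2.9657

2.97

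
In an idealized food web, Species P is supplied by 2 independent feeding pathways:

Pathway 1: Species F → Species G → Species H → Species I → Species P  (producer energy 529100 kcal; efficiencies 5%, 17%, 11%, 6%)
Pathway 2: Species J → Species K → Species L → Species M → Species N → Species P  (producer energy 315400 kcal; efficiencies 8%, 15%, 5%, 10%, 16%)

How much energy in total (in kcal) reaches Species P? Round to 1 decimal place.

Pathway 1: 529100 × 0.05 × 0.17 × 0.11 × 0.06 = 29.68251 kcal
Pathway 2: 315400 × 0.08 × 0.15 × 0.05 × 0.1 × 0.16 = 3.02784 kcal
Total at Species P: 29.68251 + 3.02784 = 32.71035 kcal

32.7 kcal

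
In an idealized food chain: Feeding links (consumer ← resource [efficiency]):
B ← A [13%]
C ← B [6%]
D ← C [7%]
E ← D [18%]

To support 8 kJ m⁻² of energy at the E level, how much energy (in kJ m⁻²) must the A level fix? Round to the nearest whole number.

Cumulative transfer efficiency: 0.13 × 0.06 × 0.07 × 0.18 = 0.00009828
A energy = 8 / 0.00009828 = 81400 kJ m⁻²

81400 kJ m⁻²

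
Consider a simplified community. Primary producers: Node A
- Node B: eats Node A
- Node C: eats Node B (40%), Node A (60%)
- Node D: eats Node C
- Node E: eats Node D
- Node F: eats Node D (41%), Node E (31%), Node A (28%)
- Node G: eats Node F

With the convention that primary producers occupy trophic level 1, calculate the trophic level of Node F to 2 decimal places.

Node B: 1 + 1 = 2
Node C: 1 + (0.4×2 + 0.6×1) = 2.4
Node D: 1 + 2.4 = 3.4
Node E: 1 + 3.4 = 4.4
Node F: 1 + (0.41×3.4 + 0.31×4.4 + 0.28×1) = 4.038
Node G: 1 + 4.038 = 5.038

4.04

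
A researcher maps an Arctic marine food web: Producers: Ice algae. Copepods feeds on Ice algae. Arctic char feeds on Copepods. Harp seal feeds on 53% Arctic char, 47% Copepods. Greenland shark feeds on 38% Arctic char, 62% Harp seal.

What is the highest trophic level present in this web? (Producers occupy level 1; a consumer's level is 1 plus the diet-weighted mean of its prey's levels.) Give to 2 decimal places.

Copepods: 1 + 1 = 2
Arctic char: 1 + 2 = 3
Harp seal: 1 + (0.53×3 + 0.47×2) = 3.53
Greenland shark: 1 + (0.38×3 + 0.62×3.53) = 4.3286

4.33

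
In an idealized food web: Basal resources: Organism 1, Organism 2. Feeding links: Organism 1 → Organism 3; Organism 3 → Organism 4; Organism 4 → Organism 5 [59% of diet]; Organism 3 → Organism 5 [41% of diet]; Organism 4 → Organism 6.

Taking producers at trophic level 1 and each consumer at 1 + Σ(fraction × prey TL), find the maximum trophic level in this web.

Organism 3: 1 + 1 = 2
Organism 4: 1 + 2 = 3
Organism 5: 1 + (0.59×3 + 0.41×2) = 3.59
Organism 6: 1 + 3 = 4

4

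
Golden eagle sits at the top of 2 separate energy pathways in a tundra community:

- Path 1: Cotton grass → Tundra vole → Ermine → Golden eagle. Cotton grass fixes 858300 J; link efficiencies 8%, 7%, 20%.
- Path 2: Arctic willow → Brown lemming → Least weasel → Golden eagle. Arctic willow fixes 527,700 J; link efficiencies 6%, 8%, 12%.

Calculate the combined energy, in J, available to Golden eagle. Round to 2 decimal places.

Path 1: 858300 × 0.08 × 0.07 × 0.2 = 961.296 J
Path 2: 527700 × 0.06 × 0.08 × 0.12 = 303.9552 J
Total at Golden eagle: 961.296 + 303.9552 = 1265.2512 J

1265.25 J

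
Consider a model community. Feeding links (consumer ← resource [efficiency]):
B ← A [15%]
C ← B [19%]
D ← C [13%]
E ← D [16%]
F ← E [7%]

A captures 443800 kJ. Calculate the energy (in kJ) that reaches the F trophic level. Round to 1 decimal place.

18.4 kJ

B: 443800 × 0.15 = 66570 kJ
C: 66570 × 0.19 = 12648.3 kJ
D: 12648.3 × 0.13 = 1644.279 kJ
E: 1644.279 × 0.16 = 263.08464 kJ
F: 263.08464 × 0.07 = 18.4159248 kJ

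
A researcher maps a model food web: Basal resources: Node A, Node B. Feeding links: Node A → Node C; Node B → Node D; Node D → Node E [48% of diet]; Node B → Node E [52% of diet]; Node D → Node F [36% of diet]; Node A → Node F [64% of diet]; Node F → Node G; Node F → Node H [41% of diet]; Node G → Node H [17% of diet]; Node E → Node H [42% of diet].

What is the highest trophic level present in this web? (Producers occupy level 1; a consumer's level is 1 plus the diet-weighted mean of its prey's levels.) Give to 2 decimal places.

Node C: 1 + 1 = 2
Node D: 1 + 1 = 2
Node E: 1 + (0.48×2 + 0.52×1) = 2.48
Node F: 1 + (0.36×2 + 0.64×1) = 2.36
Node G: 1 + 2.36 = 3.36
Node H: 1 + (0.41×2.36 + 0.17×3.36 + 0.42×2.48) = 3.5804

3.58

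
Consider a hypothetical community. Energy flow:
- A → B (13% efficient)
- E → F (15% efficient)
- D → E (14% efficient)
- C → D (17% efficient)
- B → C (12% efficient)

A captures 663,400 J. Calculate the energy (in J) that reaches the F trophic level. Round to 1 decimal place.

B: 663400 × 0.13 = 86242 J
C: 86242 × 0.12 = 10349.04 J
D: 10349.04 × 0.17 = 1759.3368 J
E: 1759.3368 × 0.14 = 246.307152 J
F: 246.307152 × 0.15 = 36.9460728 J

36.9 J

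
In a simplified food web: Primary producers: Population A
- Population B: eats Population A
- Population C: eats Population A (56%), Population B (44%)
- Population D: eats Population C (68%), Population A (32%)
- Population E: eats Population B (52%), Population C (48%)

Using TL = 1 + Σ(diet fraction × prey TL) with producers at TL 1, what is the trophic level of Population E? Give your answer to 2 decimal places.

Population B: 1 + 1 = 2
Population C: 1 + (0.56×1 + 0.44×2) = 2.44
Population D: 1 + (0.68×2.44 + 0.32×1) = 2.9792
Population E: 1 + (0.52×2 + 0.48×2.44) = 3.2112

3.21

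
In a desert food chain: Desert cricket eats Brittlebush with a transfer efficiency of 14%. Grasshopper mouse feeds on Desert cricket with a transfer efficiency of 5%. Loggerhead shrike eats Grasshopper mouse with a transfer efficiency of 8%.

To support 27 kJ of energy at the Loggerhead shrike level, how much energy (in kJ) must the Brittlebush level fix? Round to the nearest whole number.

Cumulative transfer efficiency: 0.14 × 0.05 × 0.08 = 0.00056
Brittlebush energy = 27 / 0.00056 = 48214 kJ

48214 kJ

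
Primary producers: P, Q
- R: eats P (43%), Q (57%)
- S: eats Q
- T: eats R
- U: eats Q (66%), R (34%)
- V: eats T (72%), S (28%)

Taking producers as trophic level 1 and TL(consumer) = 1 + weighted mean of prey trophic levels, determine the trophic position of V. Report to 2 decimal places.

R: 1 + (0.43×1 + 0.57×1) = 2
S: 1 + 1 = 2
T: 1 + 2 = 3
U: 1 + (0.66×1 + 0.34×2) = 2.34
V: 1 + (0.72×3 + 0.28×2) = 3.72

3.72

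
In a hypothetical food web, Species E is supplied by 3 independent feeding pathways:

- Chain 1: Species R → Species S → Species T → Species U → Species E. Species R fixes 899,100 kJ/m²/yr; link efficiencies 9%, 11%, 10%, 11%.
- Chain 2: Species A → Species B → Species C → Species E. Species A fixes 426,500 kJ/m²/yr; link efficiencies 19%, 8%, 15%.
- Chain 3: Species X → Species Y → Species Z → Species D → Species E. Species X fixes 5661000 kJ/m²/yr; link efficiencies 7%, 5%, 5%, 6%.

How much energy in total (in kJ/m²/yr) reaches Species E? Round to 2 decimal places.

1129.77 kJ/m²/yr

Chain 1: 899100 × 0.09 × 0.11 × 0.1 × 0.11 = 97.91199 kJ/m²/yr
Chain 2: 426500 × 0.19 × 0.08 × 0.15 = 972.42 kJ/m²/yr
Chain 3: 5661000 × 0.07 × 0.05 × 0.05 × 0.06 = 59.4405 kJ/m²/yr
Total at Species E: 97.91199 + 972.42 + 59.4405 = 1129.77249 kJ/m²/yr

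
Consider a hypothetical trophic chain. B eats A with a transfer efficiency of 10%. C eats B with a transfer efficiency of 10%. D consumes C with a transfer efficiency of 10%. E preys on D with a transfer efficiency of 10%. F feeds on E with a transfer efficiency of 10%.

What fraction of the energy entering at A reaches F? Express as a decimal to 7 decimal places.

0.0000100

Product of link efficiencies: 0.1 × 0.1 × 0.1 × 0.1 × 0.1 = 0.00001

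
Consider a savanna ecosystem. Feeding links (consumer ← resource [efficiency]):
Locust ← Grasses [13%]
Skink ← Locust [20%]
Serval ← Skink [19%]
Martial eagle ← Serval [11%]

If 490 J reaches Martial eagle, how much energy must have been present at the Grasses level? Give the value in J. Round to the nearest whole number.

901730 J

Cumulative transfer efficiency: 0.13 × 0.2 × 0.19 × 0.11 = 0.0005434
Grasses energy = 490 / 0.0005434 = 901730 J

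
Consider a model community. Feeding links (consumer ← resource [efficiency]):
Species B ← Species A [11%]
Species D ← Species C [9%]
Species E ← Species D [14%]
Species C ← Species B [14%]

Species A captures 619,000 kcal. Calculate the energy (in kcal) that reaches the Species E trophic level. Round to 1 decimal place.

120.1 kcal

Species B: 619000 × 0.11 = 68090 kcal
Species C: 68090 × 0.14 = 9532.6 kcal
Species D: 9532.6 × 0.09 = 857.934 kcal
Species E: 857.934 × 0.14 = 120.11076 kcal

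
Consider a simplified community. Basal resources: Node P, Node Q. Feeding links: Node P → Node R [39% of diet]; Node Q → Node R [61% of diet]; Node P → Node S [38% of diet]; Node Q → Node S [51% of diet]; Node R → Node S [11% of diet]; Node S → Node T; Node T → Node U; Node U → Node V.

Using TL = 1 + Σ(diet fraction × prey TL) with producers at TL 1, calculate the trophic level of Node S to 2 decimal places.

2.11

Node R: 1 + (0.39×1 + 0.61×1) = 2
Node S: 1 + (0.38×1 + 0.51×1 + 0.11×2) = 2.11
Node T: 1 + 2.11 = 3.11
Node U: 1 + 3.11 = 4.11
Node V: 1 + 4.11 = 5.11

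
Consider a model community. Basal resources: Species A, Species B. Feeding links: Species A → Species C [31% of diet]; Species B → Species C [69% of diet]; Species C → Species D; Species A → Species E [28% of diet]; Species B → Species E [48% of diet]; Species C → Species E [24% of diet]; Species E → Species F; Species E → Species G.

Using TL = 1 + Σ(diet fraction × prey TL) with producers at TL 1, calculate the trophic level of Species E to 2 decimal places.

Species C: 1 + (0.31×1 + 0.69×1) = 2
Species D: 1 + 2 = 3
Species E: 1 + (0.28×1 + 0.48×1 + 0.24×2) = 2.24
Species F: 1 + 2.24 = 3.24
Species G: 1 + 2.24 = 3.24

2.24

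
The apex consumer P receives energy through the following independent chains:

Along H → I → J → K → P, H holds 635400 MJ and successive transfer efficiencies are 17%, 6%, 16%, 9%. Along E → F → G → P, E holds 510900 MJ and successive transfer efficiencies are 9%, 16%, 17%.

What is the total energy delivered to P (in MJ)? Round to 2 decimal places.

1344.01 MJ

Via H: 635400 × 0.17 × 0.06 × 0.16 × 0.09 = 93.327552 MJ
Via E: 510900 × 0.09 × 0.16 × 0.17 = 1250.6832 MJ
Total at P: 93.327552 + 1250.6832 = 1344.010752 MJ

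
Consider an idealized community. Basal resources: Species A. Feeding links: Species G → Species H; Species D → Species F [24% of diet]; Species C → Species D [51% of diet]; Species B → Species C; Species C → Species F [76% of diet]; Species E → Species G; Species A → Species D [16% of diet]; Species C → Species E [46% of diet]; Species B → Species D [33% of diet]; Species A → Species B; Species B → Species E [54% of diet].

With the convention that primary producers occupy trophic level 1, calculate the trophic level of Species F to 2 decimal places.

Species B: 1 + 1 = 2
Species C: 1 + 2 = 3
Species D: 1 + (0.16×1 + 0.33×2 + 0.51×3) = 3.35
Species E: 1 + (0.54×2 + 0.46×3) = 3.46
Species F: 1 + (0.24×3.35 + 0.76×3) = 4.084
Species G: 1 + 3.46 = 4.46
Species H: 1 + 4.46 = 5.46

4.08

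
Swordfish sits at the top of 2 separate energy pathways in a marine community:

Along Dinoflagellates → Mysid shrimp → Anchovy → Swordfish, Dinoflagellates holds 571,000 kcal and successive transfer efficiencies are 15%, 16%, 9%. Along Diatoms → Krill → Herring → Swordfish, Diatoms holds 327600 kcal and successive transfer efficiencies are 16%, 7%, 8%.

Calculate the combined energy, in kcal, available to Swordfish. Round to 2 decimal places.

1526.89 kcal

Via Dinoflagellates: 571000 × 0.15 × 0.16 × 0.09 = 1233.36 kcal
Via Diatoms: 327600 × 0.16 × 0.07 × 0.08 = 293.5296 kcal
Total at Swordfish: 1233.36 + 293.5296 = 1526.8896 kcal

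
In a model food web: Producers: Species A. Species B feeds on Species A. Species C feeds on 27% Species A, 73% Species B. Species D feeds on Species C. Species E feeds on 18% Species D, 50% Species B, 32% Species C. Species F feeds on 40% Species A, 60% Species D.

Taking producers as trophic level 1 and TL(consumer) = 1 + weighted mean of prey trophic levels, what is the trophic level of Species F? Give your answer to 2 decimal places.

Species B: 1 + 1 = 2
Species C: 1 + (0.27×1 + 0.73×2) = 2.73
Species D: 1 + 2.73 = 3.73
Species E: 1 + (0.18×3.73 + 0.5×2 + 0.32×2.73) = 3.545
Species F: 1 + (0.4×1 + 0.6×3.73) = 3.638

3.64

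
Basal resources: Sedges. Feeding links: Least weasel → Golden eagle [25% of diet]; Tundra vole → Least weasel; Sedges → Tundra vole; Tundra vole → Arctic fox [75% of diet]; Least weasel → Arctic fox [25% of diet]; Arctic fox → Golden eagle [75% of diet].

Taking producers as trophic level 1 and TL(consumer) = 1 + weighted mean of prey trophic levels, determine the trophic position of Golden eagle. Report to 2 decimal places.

4.19

Tundra vole: 1 + 1 = 2
Least weasel: 1 + 2 = 3
Arctic fox: 1 + (0.75×2 + 0.25×3) = 3.25
Golden eagle: 1 + (0.25×3 + 0.75×3.25) = 4.1875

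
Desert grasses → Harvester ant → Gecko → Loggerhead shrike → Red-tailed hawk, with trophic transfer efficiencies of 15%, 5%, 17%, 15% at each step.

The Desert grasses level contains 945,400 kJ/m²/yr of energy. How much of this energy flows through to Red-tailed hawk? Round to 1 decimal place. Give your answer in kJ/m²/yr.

180.8 kJ/m²/yr

Harvester ant: 945400 × 0.15 = 141810 kJ/m²/yr
Gecko: 141810 × 0.05 = 7090.5 kJ/m²/yr
Loggerhead shrike: 7090.5 × 0.17 = 1205.385 kJ/m²/yr
Red-tailed hawk: 1205.385 × 0.15 = 180.80775 kJ/m²/yr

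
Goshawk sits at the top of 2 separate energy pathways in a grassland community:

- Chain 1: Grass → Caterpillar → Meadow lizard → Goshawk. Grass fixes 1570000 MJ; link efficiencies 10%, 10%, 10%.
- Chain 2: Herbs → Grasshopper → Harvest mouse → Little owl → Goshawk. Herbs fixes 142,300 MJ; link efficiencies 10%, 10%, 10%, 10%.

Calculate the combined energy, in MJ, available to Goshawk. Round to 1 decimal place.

Chain 1: 1570000 × 0.1 × 0.1 × 0.1 = 1570 MJ
Chain 2: 142300 × 0.1 × 0.1 × 0.1 × 0.1 = 14.23 MJ
Total at Goshawk: 1570 + 14.23 = 1584.23 MJ

1584.2 MJ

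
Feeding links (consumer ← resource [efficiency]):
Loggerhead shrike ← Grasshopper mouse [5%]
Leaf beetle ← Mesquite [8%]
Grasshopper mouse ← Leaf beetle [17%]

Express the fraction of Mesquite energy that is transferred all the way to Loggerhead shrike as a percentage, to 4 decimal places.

Product of link efficiencies: 0.08 × 0.17 × 0.05 = 0.00068
As a percentage: 0.00068 × 100 = 0.0680%

0.0680%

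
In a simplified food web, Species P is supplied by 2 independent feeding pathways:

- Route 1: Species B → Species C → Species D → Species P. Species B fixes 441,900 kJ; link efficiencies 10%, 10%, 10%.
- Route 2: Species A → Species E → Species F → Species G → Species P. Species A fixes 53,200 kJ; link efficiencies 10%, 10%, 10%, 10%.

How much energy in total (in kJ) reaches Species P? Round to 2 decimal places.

447.22 kJ

Route 1: 441900 × 0.1 × 0.1 × 0.1 = 441.9 kJ
Route 2: 53200 × 0.1 × 0.1 × 0.1 × 0.1 = 5.32 kJ
Total at Species P: 441.9 + 5.32 = 447.22 kJ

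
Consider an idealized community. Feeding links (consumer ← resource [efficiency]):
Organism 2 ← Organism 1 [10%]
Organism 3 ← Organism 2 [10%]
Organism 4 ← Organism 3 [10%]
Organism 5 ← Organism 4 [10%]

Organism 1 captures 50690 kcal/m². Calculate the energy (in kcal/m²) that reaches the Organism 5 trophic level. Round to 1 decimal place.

Organism 2: 50690 × 0.1 = 5069 kcal/m²
Organism 3: 5069 × 0.1 = 506.9 kcal/m²
Organism 4: 506.9 × 0.1 = 50.69 kcal/m²
Organism 5: 50.69 × 0.1 = 5.069 kcal/m²

5.1 kcal/m²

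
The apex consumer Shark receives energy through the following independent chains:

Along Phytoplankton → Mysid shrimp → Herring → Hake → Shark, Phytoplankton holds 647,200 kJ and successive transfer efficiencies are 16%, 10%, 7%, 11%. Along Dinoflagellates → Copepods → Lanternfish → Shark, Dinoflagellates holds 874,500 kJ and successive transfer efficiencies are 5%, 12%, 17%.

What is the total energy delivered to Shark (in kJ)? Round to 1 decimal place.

Via Phytoplankton: 647200 × 0.16 × 0.1 × 0.07 × 0.11 = 79.73504 kJ
Via Dinoflagellates: 874500 × 0.05 × 0.12 × 0.17 = 891.99 kJ
Total at Shark: 79.73504 + 891.99 = 971.72504 kJ

971.7 kJ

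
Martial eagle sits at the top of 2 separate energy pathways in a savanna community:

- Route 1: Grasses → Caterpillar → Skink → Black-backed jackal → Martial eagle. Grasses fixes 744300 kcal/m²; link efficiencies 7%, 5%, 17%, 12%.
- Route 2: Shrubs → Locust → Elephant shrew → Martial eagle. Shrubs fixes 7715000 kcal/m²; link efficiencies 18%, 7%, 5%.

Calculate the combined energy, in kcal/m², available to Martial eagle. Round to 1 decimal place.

4913.6 kcal/m²

Route 1: 744300 × 0.07 × 0.05 × 0.17 × 0.12 = 53.14302 kcal/m²
Route 2: 7715000 × 0.18 × 0.07 × 0.05 = 4860.45 kcal/m²
Total at Martial eagle: 53.14302 + 4860.45 = 4913.59302 kcal/m²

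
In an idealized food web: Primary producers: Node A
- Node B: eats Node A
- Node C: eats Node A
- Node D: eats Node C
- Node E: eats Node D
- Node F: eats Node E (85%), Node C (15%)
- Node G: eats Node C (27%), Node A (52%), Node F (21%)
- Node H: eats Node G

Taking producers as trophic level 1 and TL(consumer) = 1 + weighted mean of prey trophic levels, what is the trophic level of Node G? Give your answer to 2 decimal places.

Node B: 1 + 1 = 2
Node C: 1 + 1 = 2
Node D: 1 + 2 = 3
Node E: 1 + 3 = 4
Node F: 1 + (0.85×4 + 0.15×2) = 4.7
Node G: 1 + (0.27×2 + 0.52×1 + 0.21×4.7) = 3.047
Node H: 1 + 3.047 = 4.047

3.05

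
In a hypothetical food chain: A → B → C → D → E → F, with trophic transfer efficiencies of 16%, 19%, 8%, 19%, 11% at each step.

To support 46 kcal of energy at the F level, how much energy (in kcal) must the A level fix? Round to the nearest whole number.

904999 kcal

Cumulative transfer efficiency: 0.16 × 0.19 × 0.08 × 0.19 × 0.11 = 0.0000508288
A energy = 46 / 0.0000508288 = 904999 kcal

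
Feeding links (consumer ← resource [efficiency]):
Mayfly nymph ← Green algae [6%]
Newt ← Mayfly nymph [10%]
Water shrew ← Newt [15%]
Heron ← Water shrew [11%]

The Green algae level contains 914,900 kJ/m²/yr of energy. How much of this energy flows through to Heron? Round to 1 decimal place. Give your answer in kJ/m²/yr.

90.6 kJ/m²/yr

Mayfly nymph: 914900 × 0.06 = 54894 kJ/m²/yr
Newt: 54894 × 0.1 = 5489.4 kJ/m²/yr
Water shrew: 5489.4 × 0.15 = 823.41 kJ/m²/yr
Heron: 823.41 × 0.11 = 90.5751 kJ/m²/yr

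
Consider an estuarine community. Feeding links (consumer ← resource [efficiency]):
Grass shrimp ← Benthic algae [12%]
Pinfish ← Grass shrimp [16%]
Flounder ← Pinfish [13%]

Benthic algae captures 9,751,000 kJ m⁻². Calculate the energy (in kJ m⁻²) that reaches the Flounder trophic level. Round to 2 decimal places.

24338.50 kJ m⁻²

Grass shrimp: 9751000 × 0.12 = 1170120 kJ m⁻²
Pinfish: 1170120 × 0.16 = 187219.2 kJ m⁻²
Flounder: 187219.2 × 0.13 = 24338.496 kJ m⁻²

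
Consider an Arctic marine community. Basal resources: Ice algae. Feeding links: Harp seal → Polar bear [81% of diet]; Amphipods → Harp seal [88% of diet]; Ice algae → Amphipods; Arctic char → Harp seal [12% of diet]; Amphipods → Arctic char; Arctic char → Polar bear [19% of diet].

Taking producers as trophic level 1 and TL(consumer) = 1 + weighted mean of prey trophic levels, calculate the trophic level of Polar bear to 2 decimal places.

4.10

Amphipods: 1 + 1 = 2
Arctic char: 1 + 2 = 3
Harp seal: 1 + (0.12×3 + 0.88×2) = 3.12
Polar bear: 1 + (0.81×3.12 + 0.19×3) = 4.0972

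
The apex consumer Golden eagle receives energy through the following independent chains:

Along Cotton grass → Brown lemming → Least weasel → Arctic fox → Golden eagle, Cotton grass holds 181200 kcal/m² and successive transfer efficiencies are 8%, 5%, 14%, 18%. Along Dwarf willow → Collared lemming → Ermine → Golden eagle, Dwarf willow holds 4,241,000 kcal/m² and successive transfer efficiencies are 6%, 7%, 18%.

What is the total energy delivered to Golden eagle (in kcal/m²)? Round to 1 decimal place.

Via Cotton grass: 181200 × 0.08 × 0.05 × 0.14 × 0.18 = 18.26496 kcal/m²
Via Dwarf willow: 4241000 × 0.06 × 0.07 × 0.18 = 3206.196 kcal/m²
Total at Golden eagle: 18.26496 + 3206.196 = 3224.46096 kcal/m²

3224.5 kcal/m²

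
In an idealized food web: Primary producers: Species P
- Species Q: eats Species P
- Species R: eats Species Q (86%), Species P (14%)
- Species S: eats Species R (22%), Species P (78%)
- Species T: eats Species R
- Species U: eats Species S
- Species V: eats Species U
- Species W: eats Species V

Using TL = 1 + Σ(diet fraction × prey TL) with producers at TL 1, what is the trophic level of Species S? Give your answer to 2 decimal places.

Species Q: 1 + 1 = 2
Species R: 1 + (0.86×2 + 0.14×1) = 2.86
Species S: 1 + (0.22×2.86 + 0.78×1) = 2.4092
Species T: 1 + 2.86 = 3.86
Species U: 1 + 2.4092 = 3.4092
Species V: 1 + 3.4092 = 4.4092
Species W: 1 + 4.4092 = 5.4092

2.41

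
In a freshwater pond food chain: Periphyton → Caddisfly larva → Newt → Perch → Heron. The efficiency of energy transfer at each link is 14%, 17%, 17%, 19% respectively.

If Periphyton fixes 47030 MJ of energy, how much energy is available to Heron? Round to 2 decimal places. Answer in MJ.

36.15 MJ

Caddisfly larva: 47030 × 0.14 = 6584.2 MJ
Newt: 6584.2 × 0.17 = 1119.314 MJ
Perch: 1119.314 × 0.17 = 190.28338 MJ
Heron: 190.28338 × 0.19 = 36.1538422 MJ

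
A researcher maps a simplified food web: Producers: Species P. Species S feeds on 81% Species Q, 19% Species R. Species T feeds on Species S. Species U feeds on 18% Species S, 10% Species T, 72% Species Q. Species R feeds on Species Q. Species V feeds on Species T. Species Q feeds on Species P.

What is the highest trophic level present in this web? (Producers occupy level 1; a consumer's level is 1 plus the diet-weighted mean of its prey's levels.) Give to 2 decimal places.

5.19

Species Q: 1 + 1 = 2
Species R: 1 + 2 = 3
Species S: 1 + (0.81×2 + 0.19×3) = 3.19
Species T: 1 + 3.19 = 4.19
Species U: 1 + (0.18×3.19 + 0.1×4.19 + 0.72×2) = 3.4332
Species V: 1 + 4.19 = 5.19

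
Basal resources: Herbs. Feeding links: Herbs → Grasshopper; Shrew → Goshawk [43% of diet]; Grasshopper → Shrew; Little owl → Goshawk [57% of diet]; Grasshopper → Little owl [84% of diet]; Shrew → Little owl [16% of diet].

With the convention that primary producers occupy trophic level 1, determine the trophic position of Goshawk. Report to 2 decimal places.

Grasshopper: 1 + 1 = 2
Shrew: 1 + 2 = 3
Little owl: 1 + (0.84×2 + 0.16×3) = 3.16
Goshawk: 1 + (0.43×3 + 0.57×3.16) = 4.0912

4.09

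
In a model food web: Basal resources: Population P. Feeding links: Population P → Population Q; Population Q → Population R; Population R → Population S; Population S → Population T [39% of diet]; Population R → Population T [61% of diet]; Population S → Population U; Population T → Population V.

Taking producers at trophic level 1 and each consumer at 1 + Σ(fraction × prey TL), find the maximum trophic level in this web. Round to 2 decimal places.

Population Q: 1 + 1 = 2
Population R: 1 + 2 = 3
Population S: 1 + 3 = 4
Population T: 1 + (0.39×4 + 0.61×3) = 4.39
Population U: 1 + 4 = 5
Population V: 1 + 4.39 = 5.39

5.39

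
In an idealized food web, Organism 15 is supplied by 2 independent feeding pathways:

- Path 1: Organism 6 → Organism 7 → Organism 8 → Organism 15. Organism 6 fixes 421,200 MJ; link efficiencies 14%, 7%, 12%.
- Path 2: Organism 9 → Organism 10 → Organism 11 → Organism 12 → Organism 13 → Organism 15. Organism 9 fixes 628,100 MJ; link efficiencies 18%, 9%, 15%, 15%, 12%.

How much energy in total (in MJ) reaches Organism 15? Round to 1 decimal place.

522.8 MJ

Path 1: 421200 × 0.14 × 0.07 × 0.12 = 495.3312 MJ
Path 2: 628100 × 0.18 × 0.09 × 0.15 × 0.15 × 0.12 = 27.473094 MJ
Total at Organism 15: 495.3312 + 27.473094 = 522.804294 MJ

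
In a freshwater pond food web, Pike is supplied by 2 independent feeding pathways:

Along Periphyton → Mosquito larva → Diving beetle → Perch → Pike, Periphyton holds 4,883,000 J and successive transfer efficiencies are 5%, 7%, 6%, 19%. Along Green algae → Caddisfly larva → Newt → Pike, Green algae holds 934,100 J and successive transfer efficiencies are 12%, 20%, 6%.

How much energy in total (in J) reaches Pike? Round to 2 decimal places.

1539.94 J

Via Periphyton: 4883000 × 0.05 × 0.07 × 0.06 × 0.19 = 194.8317 J
Via Green algae: 934100 × 0.12 × 0.2 × 0.06 = 1345.104 J
Total at Pike: 194.8317 + 1345.104 = 1539.9357 J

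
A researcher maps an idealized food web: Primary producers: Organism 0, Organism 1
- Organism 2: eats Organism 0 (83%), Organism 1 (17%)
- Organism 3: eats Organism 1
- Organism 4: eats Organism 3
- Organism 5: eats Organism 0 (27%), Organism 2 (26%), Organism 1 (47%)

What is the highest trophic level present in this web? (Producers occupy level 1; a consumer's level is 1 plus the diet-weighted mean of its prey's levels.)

Organism 2: 1 + (0.83×1 + 0.17×1) = 2
Organism 3: 1 + 1 = 2
Organism 4: 1 + 2 = 3
Organism 5: 1 + (0.27×1 + 0.26×2 + 0.47×1) = 2.26

3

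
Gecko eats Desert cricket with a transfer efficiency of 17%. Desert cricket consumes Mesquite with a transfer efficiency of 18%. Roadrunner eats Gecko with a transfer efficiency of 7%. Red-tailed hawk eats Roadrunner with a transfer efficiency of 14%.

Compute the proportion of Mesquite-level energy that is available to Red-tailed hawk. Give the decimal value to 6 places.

Product of link efficiencies: 0.18 × 0.17 × 0.07 × 0.14 = 0.00029988

0.000300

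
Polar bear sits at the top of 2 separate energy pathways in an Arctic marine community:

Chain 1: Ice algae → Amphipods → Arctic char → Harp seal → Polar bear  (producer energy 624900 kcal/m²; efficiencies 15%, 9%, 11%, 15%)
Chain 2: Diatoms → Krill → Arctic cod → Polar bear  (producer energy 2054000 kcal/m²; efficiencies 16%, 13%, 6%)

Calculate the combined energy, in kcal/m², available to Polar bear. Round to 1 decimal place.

Chain 1: 624900 × 0.15 × 0.09 × 0.11 × 0.15 = 139.196475 kcal/m²
Chain 2: 2054000 × 0.16 × 0.13 × 0.06 = 2563.392 kcal/m²
Total at Polar bear: 139.196475 + 2563.392 = 2702.588475 kcal/m²

2702.6 kcal/m²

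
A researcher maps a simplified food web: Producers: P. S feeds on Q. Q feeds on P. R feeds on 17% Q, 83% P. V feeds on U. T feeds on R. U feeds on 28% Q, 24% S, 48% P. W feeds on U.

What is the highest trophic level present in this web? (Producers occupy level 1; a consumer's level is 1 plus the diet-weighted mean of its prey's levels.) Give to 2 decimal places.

Q: 1 + 1 = 2
R: 1 + (0.17×2 + 0.83×1) = 2.17
S: 1 + 2 = 3
T: 1 + 2.17 = 3.17
U: 1 + (0.28×2 + 0.24×3 + 0.48×1) = 2.76
V: 1 + 2.76 = 3.76
W: 1 + 2.76 = 3.76

3.76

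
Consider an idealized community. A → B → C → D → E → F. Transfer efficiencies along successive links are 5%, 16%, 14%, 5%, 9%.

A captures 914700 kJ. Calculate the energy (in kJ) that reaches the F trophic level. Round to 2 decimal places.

B: 914700 × 0.05 = 45735 kJ
C: 45735 × 0.16 = 7317.6 kJ
D: 7317.6 × 0.14 = 1024.464 kJ
E: 1024.464 × 0.05 = 51.2232 kJ
F: 51.2232 × 0.09 = 4.610088 kJ

4.61 kJ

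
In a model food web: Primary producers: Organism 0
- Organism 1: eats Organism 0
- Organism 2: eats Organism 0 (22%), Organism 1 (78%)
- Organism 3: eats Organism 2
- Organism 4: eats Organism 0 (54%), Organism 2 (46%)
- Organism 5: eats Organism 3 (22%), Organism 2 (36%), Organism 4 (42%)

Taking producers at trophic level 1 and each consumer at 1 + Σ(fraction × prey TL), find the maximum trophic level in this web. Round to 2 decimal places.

4.02

Organism 1: 1 + 1 = 2
Organism 2: 1 + (0.22×1 + 0.78×2) = 2.78
Organism 3: 1 + 2.78 = 3.78
Organism 4: 1 + (0.54×1 + 0.46×2.78) = 2.8188
Organism 5: 1 + (0.22×3.78 + 0.36×2.78 + 0.42×2.8188) = 4.016296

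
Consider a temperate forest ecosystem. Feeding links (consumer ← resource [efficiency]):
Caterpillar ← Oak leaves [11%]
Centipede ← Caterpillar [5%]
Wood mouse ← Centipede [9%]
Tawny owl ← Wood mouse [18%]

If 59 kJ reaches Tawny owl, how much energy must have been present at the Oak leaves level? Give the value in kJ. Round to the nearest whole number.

Cumulative transfer efficiency: 0.11 × 0.05 × 0.09 × 0.18 = 0.0000891
Oak leaves energy = 59 / 0.0000891 = 662177 kJ

662177 kJ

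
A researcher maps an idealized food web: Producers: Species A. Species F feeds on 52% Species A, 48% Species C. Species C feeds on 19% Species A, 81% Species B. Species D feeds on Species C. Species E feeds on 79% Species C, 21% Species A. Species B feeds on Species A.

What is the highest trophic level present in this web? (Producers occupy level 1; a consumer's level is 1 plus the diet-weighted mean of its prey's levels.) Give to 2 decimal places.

3.81

Species B: 1 + 1 = 2
Species C: 1 + (0.19×1 + 0.81×2) = 2.81
Species D: 1 + 2.81 = 3.81
Species E: 1 + (0.79×2.81 + 0.21×1) = 3.4299
Species F: 1 + (0.52×1 + 0.48×2.81) = 2.8688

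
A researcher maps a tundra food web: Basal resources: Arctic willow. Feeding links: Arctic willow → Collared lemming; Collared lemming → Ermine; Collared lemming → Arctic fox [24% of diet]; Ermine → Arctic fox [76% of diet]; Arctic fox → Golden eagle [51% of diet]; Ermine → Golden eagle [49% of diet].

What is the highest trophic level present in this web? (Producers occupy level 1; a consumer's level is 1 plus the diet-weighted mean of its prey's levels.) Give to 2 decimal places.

Collared lemming: 1 + 1 = 2
Ermine: 1 + 2 = 3
Arctic fox: 1 + (0.24×2 + 0.76×3) = 3.76
Golden eagle: 1 + (0.51×3.76 + 0.49×3) = 4.3876

4.39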